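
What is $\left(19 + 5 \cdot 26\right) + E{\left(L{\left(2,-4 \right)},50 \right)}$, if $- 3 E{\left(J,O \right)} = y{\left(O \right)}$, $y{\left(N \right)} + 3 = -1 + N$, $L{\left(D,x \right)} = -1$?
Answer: $\frac{401}{3} \approx 133.67$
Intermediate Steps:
$y{\left(N \right)} = -4 + N$ ($y{\left(N \right)} = -3 + \left(-1 + N\right) = -4 + N$)
$E{\left(J,O \right)} = \frac{4}{3} - \frac{O}{3}$ ($E{\left(J,O \right)} = - \frac{-4 + O}{3} = \frac{4}{3} - \frac{O}{3}$)
$\left(19 + 5 \cdot 26\right) + E{\left(L{\left(2,-4 \right)},50 \right)} = \left(19 + 5 \cdot 26\right) + \left(\frac{4}{3} - \frac{50}{3}\right) = \left(19 + 130\right) + \left(\frac{4}{3} - \frac{50}{3}\right) = 149 - \frac{46}{3} = \frac{401}{3}$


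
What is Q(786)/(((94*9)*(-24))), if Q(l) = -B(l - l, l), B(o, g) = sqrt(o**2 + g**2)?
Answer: 131/3384 ≈ 0.038712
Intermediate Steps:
B(o, g) = sqrt(g**2 + o**2)
Q(l) = -sqrt(l**2) (Q(l) = -sqrt(l**2 + (l - l)**2) = -sqrt(l**2 + 0**2) = -sqrt(l**2 + 0) = -sqrt(l**2))
Q(786)/(((94*9)*(-24))) = (-sqrt(786**2))/(((94*9)*(-24))) = (-sqrt(617796))/((846*(-24))) = -1*786/(-20304) = -786*(-1/20304) = 131/3384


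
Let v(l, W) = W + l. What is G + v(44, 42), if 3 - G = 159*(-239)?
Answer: 38090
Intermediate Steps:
G = 38004 (G = 3 - 159*(-239) = 3 - 1*(-38001) = 3 + 38001 = 38004)
G + v(44, 42) = 38004 + (42 + 44) = 38004 + 86 = 38090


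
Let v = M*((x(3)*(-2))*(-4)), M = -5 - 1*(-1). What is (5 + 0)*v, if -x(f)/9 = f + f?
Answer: 8640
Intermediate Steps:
x(f) = -18*f (x(f) = -9*(f + f) = -18*f)
M = -4 (M = -5 + 1 = -4)
v = 1728 (v = -4*-18*3*(-2)*(-4) = -4*(-54*(-2))*(-4) = -432*(-4) = -4*(-432) = 1728)
(5 + 0)*v = (5 + 0)*1728 = 5*1728 = 8640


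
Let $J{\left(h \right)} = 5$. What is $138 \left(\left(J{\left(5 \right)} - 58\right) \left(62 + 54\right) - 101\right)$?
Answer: $-862362$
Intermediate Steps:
$138 \left(\left(J{\left(5 \right)} - 58\right) \left(62 + 54\right) - 101\right) = 138 \left(\left(5 - 58\right) \left(62 + 54\right) - 101\right) = 138 \left(\left(-53\right) 116 - 101\right) = 138 \left(-6148 - 101\right) = 138 \left(-6249\right) = -862362$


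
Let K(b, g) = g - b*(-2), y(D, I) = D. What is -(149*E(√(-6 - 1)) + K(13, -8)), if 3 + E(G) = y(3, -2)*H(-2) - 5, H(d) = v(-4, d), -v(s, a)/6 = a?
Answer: -4190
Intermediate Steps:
v(s, a) = -6*a
H(d) = -6*d
K(b, g) = g + 2*b (K(b, g) = g - (-2)*b = g + 2*b)
E(G) = 28 (E(G) = -3 + (3*(-6*(-2)) - 5) = -3 + (3*12 - 5) = -3 + (36 - 5) = -3 + 31 = 28)
-(149*E(√(-6 - 1)) + K(13, -8)) = -(149*28 + (-8 + 2*13)) = -(4172 + (-8 + 26)) = -(4172 + 18) = -1*4190 = -4190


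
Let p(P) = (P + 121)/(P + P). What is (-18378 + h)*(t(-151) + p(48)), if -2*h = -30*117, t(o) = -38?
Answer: 19277139/32 ≈ 6.0241e+5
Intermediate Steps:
p(P) = (121 + P)/(2*P) (p(P) = (121 + P)/((2*P)) = (121 + P)*(1/(2*P)) = (121 + P)/(2*P))
h = 1755 (h = -(-15)*117 = -½*(-3510) = 1755)
(-18378 + h)*(t(-151) + p(48)) = (-18378 + 1755)*(-38 + (½)*(121 + 48)/48) = -16623*(-38 + (½)*(1/48)*169) = -16623*(-38 + 169/96) = -16623*(-3479/96) = 19277139/32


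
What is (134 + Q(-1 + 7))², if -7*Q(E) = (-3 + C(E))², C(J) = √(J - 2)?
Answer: 877969/49 ≈ 17918.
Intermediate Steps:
C(J) = √(-2 + J)
Q(E) = -(-3 + √(-2 + E))²/7
(134 + Q(-1 + 7))² = (134 - (-3 + √(-2 + (-1 + 7)))²/7)² = (134 - (-3 + √(-2 + 6))²/7)² = (134 - (-3 + √4)²/7)² = (134 - (-3 + 2)²/7)² = (134 - ⅐*(-1)²)² = (134 - ⅐*1)² = (134 - ⅐)² = (937/7)² = 877969/49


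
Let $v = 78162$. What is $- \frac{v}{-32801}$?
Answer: $\frac{78162}{32801} \approx 2.3829$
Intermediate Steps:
$- \frac{v}{-32801} = - \frac{78162}{-32801} = - \frac{78162 \left(-1\right)}{32801} = \left(-1\right) \left(- \frac{78162}{32801}\right) = \frac{78162}{32801}$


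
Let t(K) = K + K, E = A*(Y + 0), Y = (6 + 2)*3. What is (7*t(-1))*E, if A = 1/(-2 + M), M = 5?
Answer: -112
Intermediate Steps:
Y = 24 (Y = 8*3 = 24)
A = ⅓ (A = 1/(-2 + 5) = 1/3 = ⅓ ≈ 0.33333)
E = 8 (E = (24 + 0)/3 = (⅓)*24 = 8)
t(K) = 2*K
(7*t(-1))*E = (7*(2*(-1)))*8 = (7*(-2))*8 = -14*8 = -112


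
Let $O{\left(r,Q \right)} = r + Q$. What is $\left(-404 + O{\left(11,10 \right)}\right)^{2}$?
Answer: $146689$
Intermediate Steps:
$O{\left(r,Q \right)} = Q + r$
$\left(-404 + O{\left(11,10 \right)}\right)^{2} = \left(-404 + \left(10 + 11\right)\right)^{2} = \left(-404 + 21\right)^{2} = \left(-383\right)^{2} = 146689$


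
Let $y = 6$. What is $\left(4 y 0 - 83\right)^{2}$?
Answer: $6889$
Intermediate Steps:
$\left(4 y 0 - 83\right)^{2} = \left(4 \cdot 6 \cdot 0 - 83\right)^{2} = \left(24 \cdot 0 - 83\right)^{2} = \left(0 - 83\right)^{2} = \left(-83\right)^{2} = 6889$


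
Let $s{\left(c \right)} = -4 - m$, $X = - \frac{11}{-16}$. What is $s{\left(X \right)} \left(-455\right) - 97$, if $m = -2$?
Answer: $813$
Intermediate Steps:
$X = \frac{11}{16}$ ($X = \left(-11\right) \left(- \frac{1}{16}\right) = \frac{11}{16} \approx 0.6875$)
$s{\left(c \right)} = -2$ ($s{\left(c \right)} = -4 - -2 = -4 + 2 = -2$)
$s{\left(X \right)} \left(-455\right) - 97 = \left(-2\right) \left(-455\right) - 97 = 910 - 97 = 813$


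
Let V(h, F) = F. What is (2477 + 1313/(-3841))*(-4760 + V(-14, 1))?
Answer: -45271624596/3841 ≈ -1.1786e+7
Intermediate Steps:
(2477 + 1313/(-3841))*(-4760 + V(-14, 1)) = (2477 + 1313/(-3841))*(-4760 + 1) = (2477 + 1313*(-1/3841))*(-4759) = (2477 - 1313/3841)*(-4759) = (9512844/3841)*(-4759) = -45271624596/3841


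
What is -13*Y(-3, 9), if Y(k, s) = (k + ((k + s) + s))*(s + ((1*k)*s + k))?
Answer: 3276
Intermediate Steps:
Y(k, s) = (2*k + 2*s)*(k + s + k*s) (Y(k, s) = (k + (k + 2*s))*(s + (k*s + k)) = (2*k + 2*s)*(s + (k + k*s)) = (2*k + 2*s)*(k + s + k*s))
-13*Y(-3, 9) = -13*(2*(-3)² + 2*9² + 2*(-3)*9² + 2*9*(-3)² + 4*(-3)*9) = -13*(2*9 + 2*81 + 2*(-3)*81 + 2*9*9 - 108) = -13*(18 + 162 - 486 + 162 - 108) = -13*(-252) = 3276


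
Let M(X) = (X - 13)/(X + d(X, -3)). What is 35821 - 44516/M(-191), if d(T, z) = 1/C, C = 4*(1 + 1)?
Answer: -793005/136 ≈ -5830.9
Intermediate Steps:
C = 8 (C = 4*2 = 8)
d(T, z) = 1/8
M(X) = (-13 + X)/(1/8 + X) (M(X) = (X - 13)/(X + 1/8) = (-13 + X)/(1/8 + X))
35821 - 44516/M(-191) = 35821 - 44516*(1 + 8*(-191))/(8*(-13 - 191)) = 35821 - 44516/(8*(-204)/(1 - 1528)) = 35821 - 44516/(8*(-204)/(-1527)) = 35821 - 44516/(8*(-1/1527)*(-204)) = 35821 - 44516/544/509 = 35821 - 44516*509/544 = 35821 - 5664661/136 = -793005/136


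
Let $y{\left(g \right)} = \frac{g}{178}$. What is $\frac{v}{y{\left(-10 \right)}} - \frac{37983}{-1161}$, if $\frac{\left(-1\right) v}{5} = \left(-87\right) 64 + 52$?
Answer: $- \frac{189974927}{387} \approx -4.9089 \cdot 10^{5}$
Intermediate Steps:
$y{\left(g \right)} = \frac{g}{178}$ ($y{\left(g \right)} = g \frac{1}{178} = \frac{g}{178}$)
$v = 27580$ ($v = - 5 \left(\left(-87\right) 64 + 52\right) = - 5 \left(-5568 + 52\right) = \left(-5\right) \left(-5516\right) = 27580$)
$\frac{v}{y{\left(-10 \right)}} - \frac{37983}{-1161} = \frac{27580}{\frac{1}{178} \left(-10\right)} - \frac{37983}{-1161} = \frac{27580}{- \frac{5}{89}} - - \frac{12661}{387} = 27580 \left(- \frac{89}{5}\right) + \frac{12661}{387} = -490924 + \frac{12661}{387} = - \frac{189974927}{387}$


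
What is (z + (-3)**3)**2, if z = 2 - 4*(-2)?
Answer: 289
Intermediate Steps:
z = 10 (z = 2 + 8 = 10)
(z + (-3)**3)**2 = (10 + (-3)**3)**2 = (10 - 27)**2 = (-17)**2 = 289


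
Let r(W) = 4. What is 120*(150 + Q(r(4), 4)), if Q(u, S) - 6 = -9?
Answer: 17640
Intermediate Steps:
Q(u, S) = -3 (Q(u, S) = 6 - 9 = -3)
120*(150 + Q(r(4), 4)) = 120*(150 - 3) = 120*147 = 17640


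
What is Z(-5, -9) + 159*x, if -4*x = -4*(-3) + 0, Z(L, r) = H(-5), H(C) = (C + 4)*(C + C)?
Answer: -467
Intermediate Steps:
H(C) = 2*C*(4 + C) (H(C) = (4 + C)*(2*C) = 2*C*(4 + C))
Z(L, r) = 10 (Z(L, r) = 2*(-5)*(4 - 5) = 2*(-5)*(-1) = 10)
x = -3 (x = -(-4*(-3) + 0)/4 = -(12 + 0)/4 = -¼*12 = -3)
Z(-5, -9) + 159*x = 10 + 159*(-3) = 10 - 477 = -467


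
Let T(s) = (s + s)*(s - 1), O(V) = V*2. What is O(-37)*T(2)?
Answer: -296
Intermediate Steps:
O(V) = 2*V
T(s) = 2*s*(-1 + s) (T(s) = (2*s)*(-1 + s) = 2*s*(-1 + s))
O(-37)*T(2) = (2*(-37))*(2*2*(-1 + 2)) = -148*2 = -74*4 = -296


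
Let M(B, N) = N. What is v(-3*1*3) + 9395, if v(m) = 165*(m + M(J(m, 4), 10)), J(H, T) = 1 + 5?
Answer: 9560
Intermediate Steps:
J(H, T) = 6
v(m) = 1650 + 165*m (v(m) = 165*(m + 10) = 165*(10 + m) = 1650 + 165*m)
v(-3*1*3) + 9395 = (1650 + 165*(-3*1*3)) + 9395 = (1650 + 165*(-3*3)) + 9395 = (1650 + 165*(-9)) + 9395 = (1650 - 1485) + 9395 = 165 + 9395 = 9560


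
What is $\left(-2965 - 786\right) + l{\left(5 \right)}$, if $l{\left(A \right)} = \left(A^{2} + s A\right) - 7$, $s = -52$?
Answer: $-3993$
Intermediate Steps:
$l{\left(A \right)} = -7 + A^{2} - 52 A$ ($l{\left(A \right)} = \left(A^{2} - 52 A\right) - 7 = -7 + A^{2} - 52 A$)
$\left(-2965 - 786\right) + l{\left(5 \right)} = \left(-2965 - 786\right) - \left(267 - 25\right) = -3751 - 242 = -3993$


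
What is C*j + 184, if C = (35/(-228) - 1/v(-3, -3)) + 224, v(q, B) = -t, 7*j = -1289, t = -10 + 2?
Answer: -130912585/3192 ≈ -41013.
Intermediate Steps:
t = -8
j = -1289/7 (j = (1/7)*(-1289) = -1289/7 ≈ -184.14)
v(q, B) = 8 (v(q, B) = -1*(-8) = 8)
C = 102017/456 (C = (35/(-228) - 1/8) + 224 = (35*(-1/228) - 1*1/8) + 224 = (-35/228 - 1/8) + 224 = -127/456 + 224 = 102017/456 ≈ 223.72)
C*j + 184 = (102017/456)*(-1289/7) + 184 = -131499913/3192 + 184 = -130912585/3192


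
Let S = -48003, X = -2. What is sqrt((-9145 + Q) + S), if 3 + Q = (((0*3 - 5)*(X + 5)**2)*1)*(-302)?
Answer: 7*I*sqrt(889) ≈ 208.71*I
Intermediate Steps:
Q = 13587 (Q = -3 + (((0*3 - 5)*(-2 + 5)**2)*1)*(-302) = -3 + (((0 - 5)*3**2)*1)*(-302) = -3 + (-5*9*1)*(-302) = -3 - 45*1*(-302) = -3 - 45*(-302) = -3 + 13590 = 13587)
sqrt((-9145 + Q) + S) = sqrt((-9145 + 13587) - 48003) = sqrt(4442 - 48003) = sqrt(-43561) = 7*I*sqrt(889)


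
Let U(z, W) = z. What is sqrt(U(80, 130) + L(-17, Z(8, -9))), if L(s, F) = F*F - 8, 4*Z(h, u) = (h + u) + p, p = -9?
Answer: sqrt(313)/2 ≈ 8.8459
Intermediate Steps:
Z(h, u) = -9/4 + h/4 + u/4 (Z(h, u) = ((h + u) - 9)/4 = (-9 + h + u)/4 = -9/4 + h/4 + u/4)
L(s, F) = -8 + F**2 (L(s, F) = F**2 - 8 = -8 + F**2)
sqrt(U(80, 130) + L(-17, Z(8, -9))) = sqrt(80 + (-8 + (-9/4 + (1/4)*8 + (1/4)*(-9))**2)) = sqrt(80 + (-8 + (-9/4 + 2 - 9/4)**2)) = sqrt(80 + (-8 + (-5/2)**2)) = sqrt(80 + (-8 + 25/4)) = sqrt(80 - 7/4) = sqrt(313/4) = sqrt(313)/2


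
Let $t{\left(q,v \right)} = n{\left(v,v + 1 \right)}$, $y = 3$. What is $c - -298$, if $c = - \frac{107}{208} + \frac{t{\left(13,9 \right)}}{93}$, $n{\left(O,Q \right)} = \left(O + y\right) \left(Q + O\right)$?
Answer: $\frac{1933995}{6448} \approx 299.94$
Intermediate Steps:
$n{\left(O,Q \right)} = \left(3 + O\right) \left(O + Q\right)$ ($n{\left(O,Q \right)} = \left(O + 3\right) \left(Q + O\right) = \left(3 + O\right) \left(O + Q\right)$)
$t{\left(q,v \right)} = 3 + v^{2} + 6 v + v \left(1 + v\right)$ ($t{\left(q,v \right)} = v^{2} + 3 v + 3 \left(v + 1\right) + v \left(v + 1\right) = v^{2} + 3 v + 3 \left(1 + v\right) + v \left(1 + v\right) = v^{2} + 3 v + \left(3 + 3 v\right) + v \left(1 + v\right) = 3 + v^{2} + 6 v + v \left(1 + v\right)$)
$c = \frac{12491}{6448}$ ($c = - \frac{107}{208} + \frac{3 + 2 \cdot 9^{2} + 7 \cdot 9}{93} = \left(-107\right) \frac{1}{208} + \left(3 + 2 \cdot 81 + 63\right) \frac{1}{93} = - \frac{107}{208} + \left(3 + 162 + 63\right) \frac{1}{93} = - \frac{107}{208} + 228 \cdot \frac{1}{93} = - \frac{107}{208} + \frac{76}{31} = \frac{12491}{6448} \approx 1.9372$)
$c - -298 = \frac{12491}{6448} - -298 = \frac{12491}{6448} + 298 = \frac{1933995}{6448}$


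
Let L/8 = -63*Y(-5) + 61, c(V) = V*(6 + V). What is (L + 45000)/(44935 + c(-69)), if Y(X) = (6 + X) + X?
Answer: 23752/24641 ≈ 0.96392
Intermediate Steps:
Y(X) = 6 + 2*X
L = 2504 (L = 8*(-63*(6 + 2*(-5)) + 61) = 8*(-63*(6 - 10) + 61) = 8*(-63*(-4) + 61) = 8*(252 + 61) = 8*313 = 2504)
(L + 45000)/(44935 + c(-69)) = (2504 + 45000)/(44935 - 69*(6 - 69)) = 47504/(44935 - 69*(-63)) = 47504/(44935 + 4347) = 47504/49282 = 47504*(1/49282) = 23752/24641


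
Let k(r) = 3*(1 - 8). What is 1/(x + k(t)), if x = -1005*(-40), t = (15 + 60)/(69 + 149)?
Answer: 1/40179 ≈ 2.4889e-5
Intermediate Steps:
t = 75/218 ≈ 0.34404
x = 40200
k(r) = -21 (k(r) = 3*(-7) = -21)
1/(x + k(t)) = 1/(40200 - 21) = 1/40179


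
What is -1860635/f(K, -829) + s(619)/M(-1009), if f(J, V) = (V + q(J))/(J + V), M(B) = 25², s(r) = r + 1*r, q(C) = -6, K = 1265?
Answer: 101404814246/104375 ≈ 9.7154e+5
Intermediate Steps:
s(r) = 2*r (s(r) = r + r = 2*r)
M(B) = 625
f(J, V) = (-6 + V)/(J + V) (f(J, V) = (V - 6)/(J + V) = (-6 + V)/(J + V))
-1860635/f(K, -829) + s(619)/M(-1009) = -1860635*(1265 - 829)/(-6 - 829) + (2*619)/625 = -1860635/(-835/436) + 1238*(1/625) = -1860635/((1/436)*(-835)) + 1238/625 = -1860635/(-835/436) + 1238/625 = -1860635*(-436/835) + 1238/625 = 162247372/167 + 1238/625 = 101404814246/104375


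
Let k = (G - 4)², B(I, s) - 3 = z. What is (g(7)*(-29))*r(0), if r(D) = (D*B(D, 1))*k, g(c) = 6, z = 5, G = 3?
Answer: 0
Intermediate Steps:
B(I, s) = 8 (B(I, s) = 3 + 5 = 8)
k = 1 (k = (3 - 4)² = (-1)² = 1)
r(D) = 8*D (r(D) = (D*8)*1 = (8*D)*1 = 8*D)
(g(7)*(-29))*r(0) = (6*(-29))*(8*0) = -174*0 = 0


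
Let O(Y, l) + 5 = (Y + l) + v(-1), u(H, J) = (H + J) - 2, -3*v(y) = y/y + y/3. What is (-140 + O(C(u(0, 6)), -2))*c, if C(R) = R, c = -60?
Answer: 25780/3 ≈ 8593.3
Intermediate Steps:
v(y) = -⅓ - y/9 (v(y) = -(y/y + y/3)/3 = -(1 + y*(⅓))/3 = -(1 + y/3)/3 = -⅓ - y/9)
u(H, J) = -2 + H + J
O(Y, l) = -47/9 + Y + l (O(Y, l) = -5 + ((Y + l) + (-⅓ - ⅑*(-1))) = -5 + ((Y + l) + (-⅓ + ⅑)) = -5 + ((Y + l) - 2/9) = -5 + (-2/9 + Y + l) = -47/9 + Y + l)
(-140 + O(C(u(0, 6)), -2))*c = (-140 + (-47/9 + (-2 + 0 + 6) - 2))*(-60) = (-140 + (-47/9 + 4 - 2))*(-60) = (-140 - 29/9)*(-60) = -1289/9*(-60) = 25780/3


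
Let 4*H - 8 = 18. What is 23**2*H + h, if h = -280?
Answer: 6317/2 ≈ 3158.5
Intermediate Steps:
H = 13/2 (H = 2 + (1/4)*18 = 2 + 9/2 = 13/2 ≈ 6.5000)
23**2*H + h = 23**2*(13/2) - 280 = 529*(13/2) - 280 = 6877/2 - 280 = 6317/2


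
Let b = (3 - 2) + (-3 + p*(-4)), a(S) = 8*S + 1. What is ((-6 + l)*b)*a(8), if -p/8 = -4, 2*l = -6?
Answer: 76050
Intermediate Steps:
l = -3 (l = (½)*(-6) = -3)
p = 32 (p = -8*(-4) = 32)
a(S) = 1 + 8*S
b = -130 (b = (3 - 2) + (-3 + 32*(-4)) = 1 + (-3 - 128) = 1 - 131 = -130)
((-6 + l)*b)*a(8) = ((-6 - 3)*(-130))*(1 + 8*8) = (-9*(-130))*(1 + 64) = 1170*65 = 76050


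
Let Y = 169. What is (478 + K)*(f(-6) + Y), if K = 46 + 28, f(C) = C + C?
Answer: 86664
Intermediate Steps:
f(C) = 2*C
K = 74
(478 + K)*(f(-6) + Y) = (478 + 74)*(2*(-6) + 169) = 552*(-12 + 169) = 552*157 = 86664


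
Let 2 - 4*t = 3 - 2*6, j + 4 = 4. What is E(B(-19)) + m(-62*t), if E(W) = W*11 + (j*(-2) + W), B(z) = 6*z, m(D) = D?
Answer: -3077/2 ≈ -1538.5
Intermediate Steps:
j = 0 (j = -4 + 4 = 0)
t = 11/4 (t = 1/2 - (3 - 2*6)/4 = 1/2 - (3 - 12)/4 = 1/2 - 1/4*(-9) = 1/2 + 9/4 = 11/4 ≈ 2.7500)
E(W) = 12*W (E(W) = W*11 + (0*(-2) + W) = 11*W + (0 + W) = 11*W + W = 12*W)
E(B(-19)) + m(-62*t) = 12*(6*(-19)) - 62*11/4 = 12*(-114) - 341/2 = -1368 - 341/2 = -3077/2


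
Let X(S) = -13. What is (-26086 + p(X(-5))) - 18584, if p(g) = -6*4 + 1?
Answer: -44693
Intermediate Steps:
p(g) = -23 (p(g) = -24 + 1 = -23)
(-26086 + p(X(-5))) - 18584 = (-26086 - 23) - 18584 = -26109 - 18584 = -44693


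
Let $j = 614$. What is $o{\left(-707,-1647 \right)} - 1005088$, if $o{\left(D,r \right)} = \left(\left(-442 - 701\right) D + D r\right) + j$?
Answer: $968056$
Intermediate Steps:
$o{\left(D,r \right)} = 614 - 1143 D + D r$ ($o{\left(D,r \right)} = \left(\left(-442 - 701\right) D + D r\right) + 614 = \left(- 1143 D + D r\right) + 614 = 614 - 1143 D + D r$)
$o{\left(-707,-1647 \right)} - 1005088 = \left(614 - -808101 - -1164429\right) - 1005088 = \left(614 + 808101 + 1164429\right) - 1005088 = 1973144 - 1005088 = 968056$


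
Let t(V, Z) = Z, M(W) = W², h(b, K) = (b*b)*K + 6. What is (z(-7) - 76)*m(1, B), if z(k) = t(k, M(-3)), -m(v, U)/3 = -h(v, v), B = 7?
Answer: -1407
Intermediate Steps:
h(b, K) = 6 + K*b² (h(b, K) = b²*K + 6 = K*b² + 6 = 6 + K*b²)
m(v, U) = 18 + 3*v³ (m(v, U) = -(-3)*(6 + v*v²) = -(-3)*(6 + v³) = -3*(-6 - v³) = 18 + 3*v³)
z(k) = 9 (z(k) = (-3)² = 9)
(z(-7) - 76)*m(1, B) = (9 - 76)*(18 + 3*1³) = -67*(18 + 3*1) = -67*(18 + 3) = -67*21 = -1407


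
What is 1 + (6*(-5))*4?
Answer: -119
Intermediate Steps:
1 + (6*(-5))*4 = 1 - 30*4 = 1 - 120 = -119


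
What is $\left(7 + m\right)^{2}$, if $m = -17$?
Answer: $100$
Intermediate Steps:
$\left(7 + m\right)^{2} = \left(7 - 17\right)^{2} = \left(-10\right)^{2} = 100$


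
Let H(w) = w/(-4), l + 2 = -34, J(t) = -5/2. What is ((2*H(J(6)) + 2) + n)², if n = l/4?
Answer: 529/16 ≈ 33.063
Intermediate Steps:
J(t) = -5/2 (J(t) = -5*½ = -5/2)
l = -36 (l = -2 - 34 = -36)
H(w) = -w/4 (H(w) = w*(-¼) = -w/4)
n = -9 (n = -36/4 = -36*¼ = -9)
((2*H(J(6)) + 2) + n)² = ((2*(-¼*(-5/2)) + 2) - 9)² = ((2*(5/8) + 2) - 9)² = ((5/4 + 2) - 9)² = (13/4 - 9)² = (-23/4)² = 529/16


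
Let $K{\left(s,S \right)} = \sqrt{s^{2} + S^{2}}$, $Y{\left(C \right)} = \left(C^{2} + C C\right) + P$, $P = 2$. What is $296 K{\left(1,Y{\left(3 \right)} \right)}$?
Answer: $296 \sqrt{401} \approx 5927.4$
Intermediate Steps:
$Y{\left(C \right)} = 2 + 2 C^{2}$ ($Y{\left(C \right)} = \left(C^{2} + C C\right) + 2 = \left(C^{2} + C^{2}\right) + 2 = 2 C^{2} + 2 = 2 + 2 C^{2}$)
$K{\left(s,S \right)} = \sqrt{S^{2} + s^{2}}$
$296 K{\left(1,Y{\left(3 \right)} \right)} = 296 \sqrt{\left(2 + 2 \cdot 3^{2}\right)^{2} + 1^{2}} = 296 \sqrt{\left(2 + 2 \cdot 9\right)^{2} + 1} = 296 \sqrt{\left(2 + 18\right)^{2} + 1} = 296 \sqrt{20^{2} + 1} = 296 \sqrt{400 + 1} = 296 \sqrt{401}$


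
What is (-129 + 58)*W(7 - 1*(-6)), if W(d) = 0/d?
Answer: 0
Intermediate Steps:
W(d) = 0
(-129 + 58)*W(7 - 1*(-6)) = (-129 + 58)*0 = -71*0 = 0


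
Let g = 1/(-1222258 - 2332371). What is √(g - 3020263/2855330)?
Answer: I*√108965683051963447694825490/10149638822570 ≈ 1.0285*I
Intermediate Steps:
g = -1/3554629 (g = 1/(-3554629) = -1/3554629 ≈ -2.8132e-7)
√(g - 3020263/2855330) = √(-1/3554629 - 3020263/2855330) = √(-10735917302757/10149638822570) = I*√108965683051963447694825490/10149638822570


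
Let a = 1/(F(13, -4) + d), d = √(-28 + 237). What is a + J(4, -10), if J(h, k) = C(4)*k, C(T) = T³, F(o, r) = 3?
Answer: -128003/200 + √209/200 ≈ -639.94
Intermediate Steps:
d = √209 ≈ 14.457
J(h, k) = 64*k (J(h, k) = 4³*k = 64*k)
a = 1/(3 + √209) ≈ 0.057284
a + J(4, -10) = (-3/200 + √209/200) + 64*(-10) = (-3/200 + √209/200) - 640 = -128003/200 + √209/200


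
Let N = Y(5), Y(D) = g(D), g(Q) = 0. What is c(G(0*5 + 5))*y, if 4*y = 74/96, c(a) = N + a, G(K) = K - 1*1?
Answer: 37/48 ≈ 0.77083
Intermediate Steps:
Y(D) = 0
N = 0
G(K) = -1 + K (G(K) = K - 1 = -1 + K)
c(a) = a (c(a) = 0 + a = a)
y = 37/192 (y = (74/96)/4 = (74*(1/96))/4 = (¼)*(37/48) = 37/192 ≈ 0.19271)
c(G(0*5 + 5))*y = (-1 + (0*5 + 5))*(37/192) = (-1 + (0 + 5))*(37/192) = (-1 + 5)*(37/192) = 4*(37/192) = 37/48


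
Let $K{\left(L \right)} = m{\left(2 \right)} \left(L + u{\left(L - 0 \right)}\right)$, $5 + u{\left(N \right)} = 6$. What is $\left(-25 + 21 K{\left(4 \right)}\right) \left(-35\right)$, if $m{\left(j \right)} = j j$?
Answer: $-13825$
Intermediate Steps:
$u{\left(N \right)} = 1$ ($u{\left(N \right)} = -5 + 6 = 1$)
$m{\left(j \right)} = j^{2}$
$K{\left(L \right)} = 4 + 4 L$ ($K{\left(L \right)} = 2^{2} \left(L + 1\right) = 4 \left(1 + L\right) = 4 + 4 L$)
$\left(-25 + 21 K{\left(4 \right)}\right) \left(-35\right) = \left(-25 + 21 \left(4 + 4 \cdot 4\right)\right) \left(-35\right) = \left(-25 + 21 \left(4 + 16\right)\right) \left(-35\right) = \left(-25 + 21 \cdot 20\right) \left(-35\right) = \left(-25 + 420\right) \left(-35\right) = 395 \left(-35\right) = -13825$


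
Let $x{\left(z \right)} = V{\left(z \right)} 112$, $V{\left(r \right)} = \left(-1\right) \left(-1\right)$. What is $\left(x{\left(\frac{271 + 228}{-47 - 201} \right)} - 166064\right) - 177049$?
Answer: $-343001$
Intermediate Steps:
$V{\left(r \right)} = 1$
$x{\left(z \right)} = 112$ ($x{\left(z \right)} = 1 \cdot 112 = 112$)
$\left(x{\left(\frac{271 + 228}{-47 - 201} \right)} - 166064\right) - 177049 = \left(112 - 166064\right) - 177049 = -165952 - 177049 = -343001$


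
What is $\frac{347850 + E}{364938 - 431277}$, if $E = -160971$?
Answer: $- \frac{8899}{3159} \approx -2.817$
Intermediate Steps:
$\frac{347850 + E}{364938 - 431277} = \frac{347850 - 160971}{364938 - 431277} = \frac{186879}{-66339} = 186879 \left(- \frac{1}{66339}\right) = - \frac{8899}{3159}$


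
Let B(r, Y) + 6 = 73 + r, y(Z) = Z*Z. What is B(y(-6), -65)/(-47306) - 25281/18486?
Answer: -33273529/24291631 ≈ -1.3698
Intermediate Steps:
y(Z) = Z²
B(r, Y) = 67 + r (B(r, Y) = -6 + (73 + r) = 67 + r)
B(y(-6), -65)/(-47306) - 25281/18486 = (67 + (-6)²)/(-47306) - 25281/18486 = (67 + 36)*(-1/47306) - 25281*1/18486 = 103*(-1/47306) - 2809/2054 = -103/47306 - 2809/2054 = -33273529/24291631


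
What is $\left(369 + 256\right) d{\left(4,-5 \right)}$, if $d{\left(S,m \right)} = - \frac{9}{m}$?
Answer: $1125$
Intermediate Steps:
$\left(369 + 256\right) d{\left(4,-5 \right)} = \left(369 + 256\right) \left(- \frac{9}{-5}\right) = 625 \left(\left(-9\right) \left(- \frac{1}{5}\right)\right) = 625 \cdot \frac{9}{5} = 1125$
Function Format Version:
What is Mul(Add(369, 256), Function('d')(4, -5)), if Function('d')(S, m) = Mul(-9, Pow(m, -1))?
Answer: 1125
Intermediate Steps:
Mul(Add(369, 256), Function('d')(4, -5)) = Mul(Add(369, 256), Mul(-9, Pow(-5, -1))) = Mul(625, Mul(-9, Rational(-1, 5))) = Mul(625, Rational(9, 5)) = 1125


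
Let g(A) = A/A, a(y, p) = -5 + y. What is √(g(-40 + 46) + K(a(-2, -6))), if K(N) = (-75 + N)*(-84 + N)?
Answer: √7463 ≈ 86.389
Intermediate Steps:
K(N) = (-84 + N)*(-75 + N)
g(A) = 1
√(g(-40 + 46) + K(a(-2, -6))) = √(1 + (6300 + (-5 - 2)² - 159*(-5 - 2))) = √(1 + (6300 + (-7)² - 159*(-7))) = √(1 + (6300 + 49 + 1113)) = √(1 + 7462) = √7463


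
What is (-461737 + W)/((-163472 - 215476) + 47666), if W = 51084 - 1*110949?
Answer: 260801/165641 ≈ 1.5745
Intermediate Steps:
W = -59865 (W = 51084 - 110949 = -59865)
(-461737 + W)/((-163472 - 215476) + 47666) = (-461737 - 59865)/((-163472 - 215476) + 47666) = -521602/(-378948 + 47666) = -521602/(-331282) = -521602*(-1/331282) = 260801/165641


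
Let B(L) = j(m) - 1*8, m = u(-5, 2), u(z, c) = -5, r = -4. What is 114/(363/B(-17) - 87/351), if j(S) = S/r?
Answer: -4446/2107 ≈ -2.1101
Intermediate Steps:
m = -5
j(S) = -S/4 (j(S) = S/(-4) = S*(-¼) = -S/4)
B(L) = -27/4 (B(L) = -¼*(-5) - 1*8 = 5/4 - 8 = -27/4)
114/(363/B(-17) - 87/351) = 114/(363/(-27/4) - 87/351) = 114/(363*(-4/27) - 87*1/351) = 114/(-484/9 - 29/117) = 114/(-2107/39) = 114*(-39/2107) = -4446/2107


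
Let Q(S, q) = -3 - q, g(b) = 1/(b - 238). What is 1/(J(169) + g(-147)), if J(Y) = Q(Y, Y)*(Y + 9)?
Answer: -385/11787161 ≈ -3.2663e-5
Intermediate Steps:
g(b) = 1/(-238 + b)
J(Y) = (-3 - Y)*(9 + Y) (J(Y) = (-3 - Y)*(Y + 9) = (-3 - Y)*(9 + Y))
1/(J(169) + g(-147)) = 1/(-(3 + 169)*(9 + 169) + 1/(-238 - 147)) = 1/(-1*172*178 + 1/(-385)) = 1/(-30616 - 1/385) = 1/(-11787161/385) = -385/11787161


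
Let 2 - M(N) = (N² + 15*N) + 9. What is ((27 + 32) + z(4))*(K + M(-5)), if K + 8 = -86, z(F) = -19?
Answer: -2040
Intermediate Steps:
K = -94 (K = -8 - 86 = -94)
M(N) = -7 - N² - 15*N (M(N) = 2 - ((N² + 15*N) + 9) = 2 - (9 + N² + 15*N) = 2 + (-9 - N² - 15*N) = -7 - N² - 15*N)
((27 + 32) + z(4))*(K + M(-5)) = ((27 + 32) - 19)*(-94 + (-7 - 1*(-5)² - 15*(-5))) = (59 - 19)*(-94 + (-7 - 1*25 + 75)) = 40*(-94 + (-7 - 25 + 75)) = 40*(-94 + 43) = 40*(-51) = -2040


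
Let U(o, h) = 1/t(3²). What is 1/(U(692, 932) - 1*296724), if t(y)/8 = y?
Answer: -72/21364127 ≈ -3.3701e-6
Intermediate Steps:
t(y) = 8*y
U(o, h) = 1/72 (U(o, h) = 1/(8*3²) = 1/(8*9) = 1/72)
1/(U(692, 932) - 1*296724) = 1/(1/72 - 1*296724) = 1/(1/72 - 296724) = 1/(-21364127/72) = -72/21364127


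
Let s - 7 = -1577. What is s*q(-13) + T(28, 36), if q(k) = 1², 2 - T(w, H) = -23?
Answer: -1545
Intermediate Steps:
s = -1570 (s = 7 - 1577 = -1570)
T(w, H) = 25 (T(w, H) = 2 - 1*(-23) = 2 + 23 = 25)
q(k) = 1
s*q(-13) + T(28, 36) = -1570*1 + 25 = -1570 + 25 = -1545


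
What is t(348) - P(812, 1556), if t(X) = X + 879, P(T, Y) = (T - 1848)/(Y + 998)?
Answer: 1567397/1277 ≈ 1227.4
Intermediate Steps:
P(T, Y) = (-1848 + T)/(998 + Y)
t(X) = 879 + X
t(348) - P(812, 1556) = (879 + 348) - (-1848 + 812)/(998 + 1556) = 1227 - (-1036)/2554 = 1227 - 1*(-518/1277) = 1227 + 518/1277 = 1567397/1277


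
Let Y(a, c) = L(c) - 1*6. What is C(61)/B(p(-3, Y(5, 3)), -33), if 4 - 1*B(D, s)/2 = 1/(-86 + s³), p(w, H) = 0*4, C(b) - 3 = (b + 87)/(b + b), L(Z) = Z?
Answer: 9257911/17579346 ≈ 0.52664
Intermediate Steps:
Y(a, c) = -6 + c (Y(a, c) = c - 1*6 = c - 6 = -6 + c)
C(b) = 3 + (87 + b)/(2*b) (C(b) = 3 + (b + 87)/(b + b) = 3 + (87 + b)/((2*b)) = 3 + (87 + b)*(1/(2*b)) = 3 + (87 + b)/(2*b))
p(w, H) = 0
B(D, s) = 8 - 2/(-86 + s³)
C(61)/B(p(-3, Y(5, 3)), -33) = ((½)*(87 + 7*61)/61)/((2*(-345 + 4*(-33)³)/(-86 + (-33)³))) = ((½)*(1/61)*(87 + 427))/((2*(-345 + 4*(-35937))/(-86 - 35937))) = ((½)*(1/61)*514)/((2*(-345 - 143748)/(-36023))) = 257/(61*((2*(-1/36023)*(-144093)))) = 257/(61*(288186/36023)) = (257/61)*(36023/288186) = 9257911/17579346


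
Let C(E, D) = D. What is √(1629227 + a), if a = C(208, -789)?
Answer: √1628438 ≈ 1276.1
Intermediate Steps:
a = -789
√(1629227 + a) = √(1629227 - 789) = √1628438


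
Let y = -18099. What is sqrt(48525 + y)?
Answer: sqrt(30426) ≈ 174.43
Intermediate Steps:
sqrt(48525 + y) = sqrt(48525 - 18099) = sqrt(30426)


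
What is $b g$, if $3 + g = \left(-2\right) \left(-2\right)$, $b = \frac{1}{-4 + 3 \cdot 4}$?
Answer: $\frac{1}{8} \approx 0.125$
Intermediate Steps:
$b = \frac{1}{8}$ ($b = \frac{1}{-4 + 12} = \frac{1}{8} \approx 0.125$)
$g = 1$ ($g = -3 - -4 = -3 + 4 = 1$)
$b g = \frac{1}{8} \cdot 1 = \frac{1}{8}$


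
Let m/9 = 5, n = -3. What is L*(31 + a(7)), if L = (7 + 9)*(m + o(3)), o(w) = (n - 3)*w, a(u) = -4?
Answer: 11664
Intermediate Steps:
m = 45 (m = 9*5 = 45)
o(w) = -6*w (o(w) = (-3 - 3)*w = -6*w)
L = 432 (L = (7 + 9)*(45 - 6*3) = 16*(45 - 18) = 16*27 = 432)
L*(31 + a(7)) = 432*(31 - 4) = 432*27 = 11664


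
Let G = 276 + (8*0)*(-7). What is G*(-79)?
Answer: -21804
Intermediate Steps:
G = 276 (G = 276 + 0*(-7) = 276 + 0 = 276)
G*(-79) = 276*(-79) = -21804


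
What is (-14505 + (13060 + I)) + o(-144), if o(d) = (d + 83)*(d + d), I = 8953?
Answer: 25076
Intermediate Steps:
o(d) = 2*d*(83 + d) (o(d) = (83 + d)*(2*d) = 2*d*(83 + d))
(-14505 + (13060 + I)) + o(-144) = (-14505 + (13060 + 8953)) + 2*(-144)*(83 - 144) = (-14505 + 22013) + 2*(-144)*(-61) = 7508 + 17568 = 25076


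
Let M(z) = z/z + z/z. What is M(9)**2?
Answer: 4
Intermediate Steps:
M(z) = 2 (M(z) = 1 + 1 = 2)
M(9)**2 = 2**2 = 4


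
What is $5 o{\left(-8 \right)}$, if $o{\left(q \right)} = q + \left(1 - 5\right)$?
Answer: $-60$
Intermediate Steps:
$o{\left(q \right)} = -4 + q$ ($o{\left(q \right)} = q + \left(1 - 5\right) = q - 4 = -4 + q$)
$5 o{\left(-8 \right)} = 5 \left(-4 - 8\right) = 5 \left(-12\right) = -60$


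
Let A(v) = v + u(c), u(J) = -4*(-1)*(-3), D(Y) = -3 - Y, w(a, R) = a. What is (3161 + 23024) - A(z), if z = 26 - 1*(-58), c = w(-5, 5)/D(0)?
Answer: 26113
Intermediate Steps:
c = 5/3 (c = -5/(-3 - 1*0) = -5/(-3 + 0) = -5/(-3) = -5*(-⅓) = 5/3 ≈ 1.6667)
z = 84 (z = 26 + 58 = 84)
u(J) = -12 (u(J) = 4*(-3) = -12)
A(v) = -12 + v (A(v) = v - 12 = -12 + v)
(3161 + 23024) - A(z) = (3161 + 23024) - (-12 + 84) = 26185 - 1*72 = 26185 - 72 = 26113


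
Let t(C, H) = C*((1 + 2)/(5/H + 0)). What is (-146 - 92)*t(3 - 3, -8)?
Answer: 0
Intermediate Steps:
t(C, H) = 3*C*H/5 (t(C, H) = C*(3/((5/H))) = C*(3*(H/5)) = C*(3*H/5) = 3*C*H/5)
(-146 - 92)*t(3 - 3, -8) = (-146 - 92)*((⅗)*(3 - 3)*(-8)) = -714*0*(-8)/5 = -238*0 = 0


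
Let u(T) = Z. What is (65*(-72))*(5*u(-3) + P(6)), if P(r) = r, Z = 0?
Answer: -28080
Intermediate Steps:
u(T) = 0
(65*(-72))*(5*u(-3) + P(6)) = (65*(-72))*(5*0 + 6) = -4680*(0 + 6) = -4680*6 = -28080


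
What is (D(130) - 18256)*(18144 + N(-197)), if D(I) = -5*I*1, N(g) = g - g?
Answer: -343030464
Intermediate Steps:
N(g) = 0
D(I) = -5*I
(D(130) - 18256)*(18144 + N(-197)) = (-5*130 - 18256)*(18144 + 0) = (-650 - 18256)*18144 = -18906*18144 = -343030464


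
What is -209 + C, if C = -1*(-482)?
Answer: 273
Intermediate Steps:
C = 482
-209 + C = -209 + 482 = 273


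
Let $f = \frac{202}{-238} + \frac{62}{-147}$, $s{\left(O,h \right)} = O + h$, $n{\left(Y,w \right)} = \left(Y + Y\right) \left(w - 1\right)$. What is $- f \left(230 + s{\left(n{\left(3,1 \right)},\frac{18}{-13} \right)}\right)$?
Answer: $\frac{9436100}{32487} \approx 290.46$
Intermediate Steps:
$n{\left(Y,w \right)} = 2 Y \left(-1 + w\right)$
$f = - \frac{3175}{2499}$ ($f = 202 \left(- \frac{1}{238}\right) + 62 \left(- \frac{1}{147}\right) = - \frac{101}{119} - \frac{62}{147} = - \frac{3175}{2499} \approx -1.2705$)
$- f \left(230 + s{\left(n{\left(3,1 \right)},\frac{18}{-13} \right)}\right) = - \frac{\left(-3175\right) \left(230 + \left(2 \cdot 3 \left(-1 + 1\right) + \frac{18}{-13}\right)\right)}{2499} = - \frac{\left(-3175\right) \left(230 + \left(2 \cdot 3 \cdot 0 + 18 \left(- \frac{1}{13}\right)\right)\right)}{2499} = - \frac{\left(-3175\right) \left(230 + \left(0 - \frac{18}{13}\right)\right)}{2499} = - \frac{\left(-3175\right) \left(230 - \frac{18}{13}\right)}{2499} = - \frac{\left(-3175\right) 2972}{2499 \cdot 13} = \left(-1\right) \left(- \frac{9436100}{32487}\right) = \frac{9436100}{32487}$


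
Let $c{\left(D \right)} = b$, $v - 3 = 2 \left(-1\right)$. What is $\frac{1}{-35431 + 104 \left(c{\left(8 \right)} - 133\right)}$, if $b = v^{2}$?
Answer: $- \frac{1}{49159} \approx -2.0342 \cdot 10^{-5}$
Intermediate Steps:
$v = 1$ ($v = 3 + 2 \left(-1\right) = 3 - 2 = 1$)
$b = 1$ ($b = 1^{2} = 1$)
$c{\left(D \right)} = 1$
$\frac{1}{-35431 + 104 \left(c{\left(8 \right)} - 133\right)} = \frac{1}{-35431 + 104 \left(1 - 133\right)} = \frac{1}{-35431 + 104 \left(-132\right)} = \frac{1}{-35431 - 13728} = \frac{1}{-49159} = - \frac{1}{49159}$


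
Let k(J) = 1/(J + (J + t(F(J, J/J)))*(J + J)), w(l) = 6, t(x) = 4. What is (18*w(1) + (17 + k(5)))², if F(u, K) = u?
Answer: 141039376/9025 ≈ 15628.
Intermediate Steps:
k(J) = 1/(J + 2*J*(4 + J)) (k(J) = 1/(J + (J + 4)*(J + J)) = 1/(J + (4 + J)*(2*J)) = 1/(J + 2*J*(4 + J)))
(18*w(1) + (17 + k(5)))² = (18*6 + (17 + 1/(5*(9 + 2*5))))² = (108 + (17 + 1/(5*(9 + 10))))² = (108 + (17 + (⅕)/19))² = (108 + (17 + (⅕)*(1/19)))² = (108 + (17 + 1/95))² = (108 + 1616/95)² = (11876/95)² = 141039376/9025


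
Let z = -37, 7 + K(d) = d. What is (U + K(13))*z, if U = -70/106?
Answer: -10471/53 ≈ -197.57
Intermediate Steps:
U = -35/53 (U = -70*1/106 = -35/53 ≈ -0.66038)
K(d) = -7 + d
(U + K(13))*z = (-35/53 + (-7 + 13))*(-37) = (-35/53 + 6)*(-37) = (283/53)*(-37) = -10471/53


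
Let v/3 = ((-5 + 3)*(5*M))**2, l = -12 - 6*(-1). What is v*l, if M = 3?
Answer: -16200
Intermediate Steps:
l = -6 (l = -12 - 3*(-2) = -12 + 6 = -6)
v = 2700 (v = 3*((-5 + 3)*(5*3))**2 = 3*(-2*15)**2 = 3*(-30)**2 = 3*900 = 2700)
v*l = 2700*(-6) = -16200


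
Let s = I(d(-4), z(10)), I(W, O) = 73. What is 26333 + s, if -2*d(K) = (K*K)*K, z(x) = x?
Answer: 26406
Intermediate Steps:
d(K) = -K³/2 (d(K) = -K*K*K/2 = -K²*K/2 = -K³/2)
s = 73
26333 + s = 26333 + 73 = 26406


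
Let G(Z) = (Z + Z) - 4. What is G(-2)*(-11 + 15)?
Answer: -32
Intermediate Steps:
G(Z) = -4 + 2*Z (G(Z) = 2*Z - 4 = -4 + 2*Z)
G(-2)*(-11 + 15) = (-4 + 2*(-2))*(-11 + 15) = (-4 - 4)*4 = -8*4 = -32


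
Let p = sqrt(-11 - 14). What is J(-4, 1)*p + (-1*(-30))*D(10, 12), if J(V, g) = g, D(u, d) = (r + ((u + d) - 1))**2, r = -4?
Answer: 8670 + 5*I ≈ 8670.0 + 5.0*I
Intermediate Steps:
p = 5*I (p = sqrt(-25) = 5*I ≈ 5.0*I)
D(u, d) = (-5 + d + u)**2 (D(u, d) = (-4 + ((u + d) - 1))**2 = (-4 + ((d + u) - 1))**2 = (-4 + (-1 + d + u))**2 = (-5 + d + u)**2)
J(-4, 1)*p + (-1*(-30))*D(10, 12) = 1*(5*I) + (-1*(-30))*(-5 + 12 + 10)**2 = 5*I + 30*17**2 = 5*I + 30*289 = 5*I + 8670 = 8670 + 5*I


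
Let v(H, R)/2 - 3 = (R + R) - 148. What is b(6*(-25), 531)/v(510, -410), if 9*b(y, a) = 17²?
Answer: -289/17370 ≈ -0.016638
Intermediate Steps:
b(y, a) = 289/9 (b(y, a) = (⅑)*17² = (⅑)*289 = 289/9)
v(H, R) = -290 + 4*R (v(H, R) = 6 + 2*((R + R) - 148) = 6 + 2*(2*R - 148) = 6 + 2*(-148 + 2*R) = 6 + (-296 + 4*R) = -290 + 4*R)
b(6*(-25), 531)/v(510, -410) = 289/(9*(-290 + 4*(-410))) = 289/(9*(-290 - 1640)) = (289/9)/(-1930) = (289/9)*(-1/1930) = -289/17370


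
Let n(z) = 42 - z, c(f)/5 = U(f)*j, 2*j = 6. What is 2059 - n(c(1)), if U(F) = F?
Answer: 2032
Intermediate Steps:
j = 3 (j = (1/2)*6 = 3)
c(f) = 15*f (c(f) = 5*(f*3) = 5*(3*f) = 15*f)
2059 - n(c(1)) = 2059 - (42 - 15) = 2059 - 1*27 = 2059 - 27 = 2032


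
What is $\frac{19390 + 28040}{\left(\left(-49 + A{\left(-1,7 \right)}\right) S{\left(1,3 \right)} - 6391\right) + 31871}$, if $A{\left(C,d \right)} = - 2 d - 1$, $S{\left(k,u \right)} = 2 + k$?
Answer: $\frac{23715}{12644} \approx 1.8756$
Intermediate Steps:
$A{\left(C,d \right)} = -1 - 2 d$
$\frac{19390 + 28040}{\left(\left(-49 + A{\left(-1,7 \right)}\right) S{\left(1,3 \right)} - 6391\right) + 31871} = \frac{19390 + 28040}{\left(\left(-49 - 15\right) \left(2 + 1\right) - 6391\right) + 31871} = \frac{47430}{\left(\left(-49 - 15\right) 3 - 6391\right) + 31871} = \frac{47430}{\left(\left(-64\right) 3 - 6391\right) + 31871} = \frac{47430}{\left(-192 - 6391\right) + 31871} = \frac{47430}{-6583 + 31871} = \frac{47430}{25288} = 47430 \cdot \frac{1}{25288} = \frac{23715}{12644}$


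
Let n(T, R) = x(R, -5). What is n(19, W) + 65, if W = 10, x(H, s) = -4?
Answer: 61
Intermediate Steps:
n(T, R) = -4
n(19, W) + 65 = -4 + 65 = 61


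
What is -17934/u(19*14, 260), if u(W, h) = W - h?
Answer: -2989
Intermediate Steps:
-17934/u(19*14, 260) = -17934/(19*14 - 1*260) = -17934/(266 - 260) = -17934/6 = -17934*1/6 = -2989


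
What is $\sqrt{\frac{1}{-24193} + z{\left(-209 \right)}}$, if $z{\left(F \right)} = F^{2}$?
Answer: $\frac{4 \sqrt{1597908989586}}{24193} \approx 209.0$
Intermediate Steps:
$\sqrt{\frac{1}{-24193} + z{\left(-209 \right)}} = \sqrt{\frac{1}{-24193} + \left(-209\right)^{2}} = \sqrt{- \frac{1}{24193} + 43681} = \sqrt{\frac{1056774432}{24193}} = \frac{4 \sqrt{1597908989586}}{24193}$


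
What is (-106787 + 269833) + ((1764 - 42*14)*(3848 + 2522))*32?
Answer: 239878886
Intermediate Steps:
(-106787 + 269833) + ((1764 - 42*14)*(3848 + 2522))*32 = 163046 + ((1764 - 588)*6370)*32 = 163046 + (1176*6370)*32 = 163046 + 7491120*32 = 163046 + 239715840 = 239878886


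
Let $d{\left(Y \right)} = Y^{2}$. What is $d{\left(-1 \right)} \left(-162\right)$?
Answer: $-162$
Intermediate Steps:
$d{\left(-1 \right)} \left(-162\right) = \left(-1\right)^{2} \left(-162\right) = 1 \left(-162\right) = -162$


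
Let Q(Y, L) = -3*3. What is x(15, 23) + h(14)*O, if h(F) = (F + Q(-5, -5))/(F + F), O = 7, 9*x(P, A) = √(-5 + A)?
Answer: 5/4 + √2/3 ≈ 1.7214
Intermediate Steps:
x(P, A) = √(-5 + A)/9
Q(Y, L) = -9
h(F) = (-9 + F)/(2*F) (h(F) = (F - 9)/(F + F) = (-9 + F)/((2*F)) = (-9 + F)*(1/(2*F)) = (-9 + F)/(2*F))
x(15, 23) + h(14)*O = √(-5 + 23)/9 + ((½)*(-9 + 14)/14)*7 = √18/9 + ((½)*(1/14)*5)*7 = (3*√2)/9 + (5/28)*7 = √2/3 + 5/4 = 5/4 + √2/3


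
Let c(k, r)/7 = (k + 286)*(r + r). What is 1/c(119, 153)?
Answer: 1/867510 ≈ 1.1527e-6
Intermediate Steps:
c(k, r) = 14*r*(286 + k) (c(k, r) = 7*((k + 286)*(r + r)) = 7*((286 + k)*(2*r)) = 7*(2*r*(286 + k)) = 14*r*(286 + k))
1/c(119, 153) = 1/(14*153*(286 + 119)) = 1/(14*153*405) = 1/867510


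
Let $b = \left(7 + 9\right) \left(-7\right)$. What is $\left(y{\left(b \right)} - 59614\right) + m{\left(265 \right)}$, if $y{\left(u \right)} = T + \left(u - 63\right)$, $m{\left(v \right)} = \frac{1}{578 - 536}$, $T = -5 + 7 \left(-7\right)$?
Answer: $- \frac{2513405}{42} \approx -59843.0$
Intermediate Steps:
$b = -112$ ($b = 16 \left(-7\right) = -112$)
$T = -54$ ($T = -5 - 49 = -54$)
$m{\left(v \right)} = \frac{1}{42}$
$y{\left(u \right)} = -117 + u$ ($y{\left(u \right)} = -54 + \left(u - 63\right) = -54 + \left(-63 + u\right) = -117 + u$)
$\left(y{\left(b \right)} - 59614\right) + m{\left(265 \right)} = \left(\left(-117 - 112\right) - 59614\right) + \frac{1}{42} = \left(-229 - 59614\right) + \frac{1}{42} = -59843 + \frac{1}{42} = - \frac{2513405}{42}$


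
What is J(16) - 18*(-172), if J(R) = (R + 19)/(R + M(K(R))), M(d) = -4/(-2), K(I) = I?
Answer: 55763/18 ≈ 3097.9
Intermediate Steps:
M(d) = 2 (M(d) = -4*(-½) = 2)
J(R) = (19 + R)/(2 + R) (J(R) = (R + 19)/(R + 2) = (19 + R)/(2 + R))
J(16) - 18*(-172) = (19 + 16)/(2 + 16) - 18*(-172) = 35/18 + 3096 = 55763/18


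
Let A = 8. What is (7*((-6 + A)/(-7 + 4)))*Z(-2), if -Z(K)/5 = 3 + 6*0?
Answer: 70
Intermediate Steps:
Z(K) = -15 (Z(K) = -5*(3 + 6*0) = -5*(3 + 0) = -5*3 = -15)
(7*((-6 + A)/(-7 + 4)))*Z(-2) = (7*((-6 + 8)/(-7 + 4)))*(-15) = (7*(2/(-3)))*(-15) = (7*(2*(-1/3)))*(-15) = (7*(-2/3))*(-15) = -14/3*(-15) = 70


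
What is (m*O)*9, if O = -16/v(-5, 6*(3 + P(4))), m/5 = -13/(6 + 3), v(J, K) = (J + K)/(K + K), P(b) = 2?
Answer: 2496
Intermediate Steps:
v(J, K) = (J + K)/(2*K) (v(J, K) = (J + K)/((2*K)) = (J + K)*(1/(2*K)) = (J + K)/(2*K))
m = -65/9 (m = 5*(-13/(6 + 3)) = 5*(-13/9) = -65/9 ≈ -7.2222)
O = -192/5 (O = -16*12*(3 + 2)/(-5 + 6*(3 + 2)) = -16*60/(-5 + 6*5) = -16*60/(-5 + 30) = -16/((½)*(1/30)*25) = -16/5/12 = -16*12/5 = -192/5 ≈ -38.400)
(m*O)*9 = -65/9*(-192/5)*9 = (832/3)*9 = 2496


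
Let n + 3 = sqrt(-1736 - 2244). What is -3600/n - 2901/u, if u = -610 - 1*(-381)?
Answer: 14045289/913481 + 7200*I*sqrt(995)/3989 ≈ 15.376 + 56.935*I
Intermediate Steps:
n = -3 + 2*I*sqrt(995) (n = -3 + sqrt(-1736 - 2244) = -3 + sqrt(-3980) = -3 + 2*I*sqrt(995) ≈ -3.0 + 63.087*I)
u = -229 (u = -610 + 381 = -229)
-3600/n - 2901/u = -3600/(-3 + 2*I*sqrt(995)) - 2901/(-229) = -3600/(-3 + 2*I*sqrt(995)) - 2901*(-1/229) = -3600/(-3 + 2*I*sqrt(995)) + 2901/229 = 2901/229 - 3600/(-3 + 2*I*sqrt(995))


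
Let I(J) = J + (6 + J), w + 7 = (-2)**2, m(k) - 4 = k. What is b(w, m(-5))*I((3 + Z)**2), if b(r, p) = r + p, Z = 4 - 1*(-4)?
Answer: -992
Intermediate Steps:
m(k) = 4 + k
Z = 8 (Z = 4 + 4 = 8)
w = -3 (w = -7 + (-2)**2 = -7 + 4 = -3)
I(J) = 6 + 2*J
b(r, p) = p + r
b(w, m(-5))*I((3 + Z)**2) = ((4 - 5) - 3)*(6 + 2*(3 + 8)**2) = (-1 - 3)*(6 + 2*11**2) = -4*(6 + 2*121) = -4*(6 + 242) = -4*248 = -992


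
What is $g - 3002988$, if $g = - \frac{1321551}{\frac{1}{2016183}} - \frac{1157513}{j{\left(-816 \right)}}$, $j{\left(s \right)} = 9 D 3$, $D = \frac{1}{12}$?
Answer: $- \frac{23980429595441}{9} \approx -2.6645 \cdot 10^{12}$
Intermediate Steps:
$D = \frac{1}{12} \approx 0.083333$
$j{\left(s \right)} = \frac{9}{4}$ ($j{\left(s \right)} = 9 \cdot \frac{1}{12} \cdot 3 = \frac{3}{4} \cdot 3 = \frac{9}{4}$)
$g = - \frac{23980402568549}{9}$ ($g = - \frac{1321551}{\frac{1}{2016183}} - \frac{1157513}{\frac{9}{4}} = - 1321551 \frac{1}{\frac{1}{2016183}} - \frac{4630052}{9} = \left(-1321551\right) 2016183 - \frac{4630052}{9} = -2664488659833 - \frac{4630052}{9} = - \frac{23980402568549}{9} \approx -2.6645 \cdot 10^{12}$)
$g - 3002988 = - \frac{23980402568549}{9} - 3002988 = - \frac{23980429595441}{9}$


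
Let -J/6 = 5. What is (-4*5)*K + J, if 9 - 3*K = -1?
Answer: -290/3 ≈ -96.667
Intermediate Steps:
J = -30 (J = -6*5 = -30)
K = 10/3 (K = 3 - ⅓*(-1) = 3 + ⅓ = 10/3 ≈ 3.3333)
(-4*5)*K + J = -4*5*(10/3) - 30 = -20*10/3 - 30 = -200/3 - 30 = -290/3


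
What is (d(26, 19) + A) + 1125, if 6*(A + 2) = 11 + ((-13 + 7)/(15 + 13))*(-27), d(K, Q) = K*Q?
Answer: 136063/84 ≈ 1619.8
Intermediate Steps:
A = 67/84 (A = -2 + (11 + ((-13 + 7)/(15 + 13))*(-27))/6 = -2 + (11 - 6/28*(-27))/6 = -2 + (11 - 6*1/28*(-27))/6 = -2 + (11 - 3/14*(-27))/6 = -2 + (11 + 81/14)/6 = -2 + (⅙)*(235/14) = -2 + 235/84 = 67/84 ≈ 0.79762)
(d(26, 19) + A) + 1125 = (26*19 + 67/84) + 1125 = (494 + 67/84) + 1125 = 41563/84 + 1125 = 136063/84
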